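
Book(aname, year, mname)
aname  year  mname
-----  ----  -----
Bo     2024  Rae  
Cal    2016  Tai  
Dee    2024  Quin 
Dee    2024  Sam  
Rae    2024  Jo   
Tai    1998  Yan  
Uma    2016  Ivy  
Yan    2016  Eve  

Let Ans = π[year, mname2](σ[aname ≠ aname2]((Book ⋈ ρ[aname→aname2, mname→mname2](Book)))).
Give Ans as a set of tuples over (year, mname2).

ρ[aname→aname2, mname→mname2]: schema becomes (aname2, year, mname2); tuples unchanged.
Natural join on year: {(Bo, 2024, Rae, Bo, Rae), (Bo, 2024, Rae, Dee, Quin), (Bo, 2024, Rae, Dee, Sam), (Bo, 2024, Rae, Rae, Jo), (Cal, 2016, Tai, Cal, Tai), (Cal, 2016, Tai, Uma, Ivy), (Cal, 2016, Tai, Yan, Eve), (Dee, 2024, Quin, Bo, Rae), (Dee, 2024, Quin, Dee, Quin), (Dee, 2024, Quin, Dee, Sam), (Dee, 2024, Quin, Rae, Jo), (Dee, 2024, Sam, Bo, Rae), (Dee, 2024, Sam, Dee, Quin), (Dee, 2024, Sam, Dee, Sam), (Dee, 2024, Sam, Rae, Jo), (Rae, 2024, Jo, Bo, Rae), (Rae, 2024, Jo, Dee, Quin), (Rae, 2024, Jo, Dee, Sam), (Rae, 2024, Jo, Rae, Jo), (Tai, 1998, Yan, Tai, Yan), (Uma, 2016, Ivy, Cal, Tai), (Uma, 2016, Ivy, Uma, Ivy), (Uma, 2016, Ivy, Yan, Eve), (Yan, 2016, Eve, Cal, Tai), (Yan, 2016, Eve, Uma, Ivy), (Yan, 2016, Eve, Yan, Eve)}
σ[aname ≠ aname2]: keep tuples satisfying aname ≠ aname2 → {(Bo, 2024, Rae, Dee, Quin), (Bo, 2024, Rae, Dee, Sam), (Bo, 2024, Rae, Rae, Jo), (Cal, 2016, Tai, Uma, Ivy), (Cal, 2016, Tai, Yan, Eve), (Dee, 2024, Quin, Bo, Rae), (Dee, 2024, Quin, Rae, Jo), (Dee, 2024, Sam, Bo, Rae), (Dee, 2024, Sam, Rae, Jo), (Rae, 2024, Jo, Bo, Rae), (Rae, 2024, Jo, Dee, Quin), (Rae, 2024, Jo, Dee, Sam), (Uma, 2016, Ivy, Cal, Tai), (Uma, 2016, Ivy, Yan, Eve), (Yan, 2016, Eve, Cal, Tai), (Yan, 2016, Eve, Uma, Ivy)}
Keep only column(s) year, mname2 (9 duplicate(s) eliminated): {(2016, Eve), (2016, Ivy), (2016, Tai), (2024, Jo), (2024, Quin), (2024, Rae), (2024, Sam)}

{(2016, Eve), (2016, Ivy), (2016, Tai), (2024, Jo), (2024, Quin), (2024, Rae), (2024, Sam)}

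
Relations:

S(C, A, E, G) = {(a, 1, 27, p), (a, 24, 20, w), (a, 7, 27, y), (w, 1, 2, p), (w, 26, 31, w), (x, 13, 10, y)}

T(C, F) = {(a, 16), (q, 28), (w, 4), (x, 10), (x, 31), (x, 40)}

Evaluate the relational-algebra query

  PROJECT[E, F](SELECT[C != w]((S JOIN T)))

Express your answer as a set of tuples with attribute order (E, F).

Joining S and T on C yields {(a, 1, 27, p, 16), (a, 24, 20, w, 16), (a, 7, 27, y, 16), (w, 1, 2, p, 4), (w, 26, 31, w, 4), (x, 13, 10, y, 10), (x, 13, 10, y, 31), (x, 13, 10, y, 40)}.
Selection C != w: {(a, 1, 27, p, 16), (a, 24, 20, w, 16), (a, 7, 27, y, 16), (x, 13, 10, y, 10), (x, 13, 10, y, 31), (x, 13, 10, y, 40)}
π[E, F]: project onto (E, F) (1 duplicate(s) eliminated) → {(10, 10), (10, 31), (10, 40), (20, 16), (27, 16)}

{(10, 10), (10, 31), (10, 40), (20, 16), (27, 16)}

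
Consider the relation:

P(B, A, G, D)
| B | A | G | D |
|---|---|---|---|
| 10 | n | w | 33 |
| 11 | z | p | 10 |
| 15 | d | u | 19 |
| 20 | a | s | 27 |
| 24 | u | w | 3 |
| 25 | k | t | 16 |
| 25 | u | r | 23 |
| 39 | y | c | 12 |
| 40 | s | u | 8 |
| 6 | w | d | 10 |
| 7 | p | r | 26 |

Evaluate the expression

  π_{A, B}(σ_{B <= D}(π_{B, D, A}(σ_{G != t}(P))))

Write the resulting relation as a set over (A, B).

{(a, 20), (d, 15), (n, 10), (p, 7), (w, 6)}

Selection G != t: {(10, n, w, 33), (11, z, p, 10), (15, d, u, 19), (20, a, s, 27), (24, u, w, 3), (25, u, r, 23), (39, y, c, 12), (40, s, u, 8), (6, w, d, 10), (7, p, r, 26)}
π[B, D, A]: project onto (B, D, A) → {(10, 33, n), (11, 10, z), (15, 19, d), (20, 27, a), (24, 3, u), (25, 23, u), (39, 12, y), (40, 8, s), (6, 10, w), (7, 26, p)}
Selection B <= D: {(10, 33, n), (15, 19, d), (20, 27, a), (6, 10, w), (7, 26, p)}
π[A, B]: project onto (A, B) → {(a, 20), (d, 15), (n, 10), (p, 7), (w, 6)}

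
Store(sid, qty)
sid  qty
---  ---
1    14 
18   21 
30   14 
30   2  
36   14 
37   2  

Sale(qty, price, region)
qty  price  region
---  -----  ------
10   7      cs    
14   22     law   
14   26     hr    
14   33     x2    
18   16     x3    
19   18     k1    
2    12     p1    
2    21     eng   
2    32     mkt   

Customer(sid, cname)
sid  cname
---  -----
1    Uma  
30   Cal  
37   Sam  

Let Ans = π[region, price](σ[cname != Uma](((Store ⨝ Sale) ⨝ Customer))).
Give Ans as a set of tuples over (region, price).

{(eng, 21), (hr, 26), (law, 22), (mkt, 32), (p1, 12), (x2, 33)}

Joining Store and Sale on qty yields {(1, 14, 22, law), (1, 14, 26, hr), (1, 14, 33, x2), (30, 14, 22, law), (30, 14, 26, hr), (30, 14, 33, x2), (30, 2, 12, p1), (30, 2, 21, eng), (30, 2, 32, mkt), (36, 14, 22, law), (36, 14, 26, hr), (36, 14, 33, x2), (37, 2, 12, p1), (37, 2, 21, eng), (37, 2, 32, mkt)}.
Joining (Store ⨝ Sale) and Customer on sid yields {(1, 14, 22, law, Uma), (1, 14, 26, hr, Uma), (1, 14, 33, x2, Uma), (30, 14, 22, law, Cal), (30, 14, 26, hr, Cal), (30, 14, 33, x2, Cal), (30, 2, 12, p1, Cal), (30, 2, 21, eng, Cal), (30, 2, 32, mkt, Cal), (37, 2, 12, p1, Sam), (37, 2, 21, eng, Sam), (37, 2, 32, mkt, Sam)}.
Apply σ_{cname != Uma}; surviving tuples: {(30, 14, 22, law, Cal), (30, 14, 26, hr, Cal), (30, 14, 33, x2, Cal), (30, 2, 12, p1, Cal), (30, 2, 21, eng, Cal), (30, 2, 32, mkt, Cal), (37, 2, 12, p1, Sam), (37, 2, 21, eng, Sam), (37, 2, 32, mkt, Sam)}
Projecting to region, price (3 duplicate(s) eliminated): {(eng, 21), (hr, 26), (law, 22), (mkt, 32), (p1, 12), (x2, 33)}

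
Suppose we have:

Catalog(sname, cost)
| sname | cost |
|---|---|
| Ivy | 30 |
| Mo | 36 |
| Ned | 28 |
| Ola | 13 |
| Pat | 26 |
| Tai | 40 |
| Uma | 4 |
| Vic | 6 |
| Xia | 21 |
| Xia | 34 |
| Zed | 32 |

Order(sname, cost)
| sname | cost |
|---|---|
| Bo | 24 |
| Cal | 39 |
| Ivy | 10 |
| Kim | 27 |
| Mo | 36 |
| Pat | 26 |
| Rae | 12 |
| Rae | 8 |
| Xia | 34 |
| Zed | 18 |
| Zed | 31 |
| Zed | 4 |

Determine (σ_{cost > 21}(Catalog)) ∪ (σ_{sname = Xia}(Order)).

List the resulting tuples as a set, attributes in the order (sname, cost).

Filtering on cost > 21 leaves {(Ivy, 30), (Mo, 36), (Ned, 28), (Pat, 26), (Tai, 40), (Xia, 34), (Zed, 32)}.
Filtering on sname = Xia leaves {(Xia, 34)}.
Set union of the two operands is {(Ivy, 30), (Mo, 36), (Ned, 28), (Pat, 26), (Tai, 40), (Xia, 34), (Zed, 32)}.

{(Ivy, 30), (Mo, 36), (Ned, 28), (Pat, 26), (Tai, 40), (Xia, 34), (Zed, 32)}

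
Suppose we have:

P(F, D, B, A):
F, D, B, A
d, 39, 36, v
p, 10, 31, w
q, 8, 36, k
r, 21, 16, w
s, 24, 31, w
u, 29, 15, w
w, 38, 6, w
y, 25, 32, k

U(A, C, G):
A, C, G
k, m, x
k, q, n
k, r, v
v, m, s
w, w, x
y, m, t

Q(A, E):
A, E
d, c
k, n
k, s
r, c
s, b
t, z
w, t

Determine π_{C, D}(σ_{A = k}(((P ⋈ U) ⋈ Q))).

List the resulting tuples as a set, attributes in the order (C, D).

P ⋈ U (natural join on A): {(d, 39, 36, v, m, s), (p, 10, 31, w, w, x), (q, 8, 36, k, m, x), (q, 8, 36, k, q, n), (q, 8, 36, k, r, v), (r, 21, 16, w, w, x), (s, 24, 31, w, w, x), (u, 29, 15, w, w, x), (w, 38, 6, w, w, x), (y, 25, 32, k, m, x), (y, 25, 32, k, q, n), (y, 25, 32, k, r, v)}
(P ⋈ U) ⋈ Q (natural join on A): {(p, 10, 31, w, w, x, t), (q, 8, 36, k, m, x, n), (q, 8, 36, k, m, x, s), (q, 8, 36, k, q, n, n), (q, 8, 36, k, q, n, s), (q, 8, 36, k, r, v, n), (q, 8, 36, k, r, v, s), (r, 21, 16, w, w, x, t), (s, 24, 31, w, w, x, t), (u, 29, 15, w, w, x, t), (w, 38, 6, w, w, x, t), (y, 25, 32, k, m, x, n), (y, 25, 32, k, m, x, s), (y, 25, 32, k, q, n, n), (y, 25, 32, k, q, n, s), (y, 25, 32, k, r, v, n), (y, 25, 32, k, r, v, s)}
σ[A = k]: keep tuples satisfying A = k → {(q, 8, 36, k, m, x, n), (q, 8, 36, k, m, x, s), (q, 8, 36, k, q, n, n), (q, 8, 36, k, q, n, s), (q, 8, 36, k, r, v, n), (q, 8, 36, k, r, v, s), (y, 25, 32, k, m, x, n), (y, 25, 32, k, m, x, s), (y, 25, 32, k, q, n, n), (y, 25, 32, k, q, n, s), (y, 25, 32, k, r, v, n), (y, 25, 32, k, r, v, s)}
π_{C, D} gives {(m, 25), (m, 8), (q, 25), (q, 8), (r, 25), (r, 8)} (6 duplicate(s) eliminated).

{(m, 25), (m, 8), (q, 25), (q, 8), (r, 25), (r, 8)}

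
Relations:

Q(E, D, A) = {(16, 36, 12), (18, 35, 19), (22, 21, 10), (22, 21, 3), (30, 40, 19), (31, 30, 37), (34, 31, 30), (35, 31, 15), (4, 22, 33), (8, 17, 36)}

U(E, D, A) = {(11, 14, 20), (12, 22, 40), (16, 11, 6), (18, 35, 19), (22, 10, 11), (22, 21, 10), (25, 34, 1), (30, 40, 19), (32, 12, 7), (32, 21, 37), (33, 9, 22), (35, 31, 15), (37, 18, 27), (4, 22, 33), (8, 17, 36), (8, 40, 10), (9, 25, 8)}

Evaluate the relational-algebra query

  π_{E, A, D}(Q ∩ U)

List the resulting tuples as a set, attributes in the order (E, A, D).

Taking the intersection: {(18, 35, 19), (22, 21, 10), (30, 40, 19), (35, 31, 15), (4, 22, 33), (8, 17, 36)}
Keep only column(s) E, A, D: {(18, 19, 35), (22, 10, 21), (30, 19, 40), (35, 15, 31), (4, 33, 22), (8, 36, 17)}

{(18, 19, 35), (22, 10, 21), (30, 19, 40), (35, 15, 31), (4, 33, 22), (8, 36, 17)}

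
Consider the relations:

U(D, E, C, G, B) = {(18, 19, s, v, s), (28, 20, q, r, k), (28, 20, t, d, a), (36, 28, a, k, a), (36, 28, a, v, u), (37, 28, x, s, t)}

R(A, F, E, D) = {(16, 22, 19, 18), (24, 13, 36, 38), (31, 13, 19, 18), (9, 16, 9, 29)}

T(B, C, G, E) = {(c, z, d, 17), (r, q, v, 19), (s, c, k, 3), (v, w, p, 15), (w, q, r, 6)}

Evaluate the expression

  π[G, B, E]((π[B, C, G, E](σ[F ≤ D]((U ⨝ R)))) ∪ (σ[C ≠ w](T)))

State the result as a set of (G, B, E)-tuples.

U ⋈ R (natural join on D, E): {(18, 19, s, v, s, 16, 22), (18, 19, s, v, s, 31, 13)}
Filtering on F ≤ D leaves {(18, 19, s, v, s, 31, 13)}.
π_{B, C, G, E} gives {(s, s, v, 19)}.
Filtering on C ≠ w leaves {(c, z, d, 17), (r, q, v, 19), (s, c, k, 3), (w, q, r, 6)}.
Taking the union: {(c, z, d, 17), (r, q, v, 19), (s, c, k, 3), (s, s, v, 19), (w, q, r, 6)}
π_{G, B, E} gives {(d, c, 17), (k, s, 3), (r, w, 6), (v, r, 19), (v, s, 19)}.

{(d, c, 17), (k, s, 3), (r, w, 6), (v, r, 19), (v, s, 19)}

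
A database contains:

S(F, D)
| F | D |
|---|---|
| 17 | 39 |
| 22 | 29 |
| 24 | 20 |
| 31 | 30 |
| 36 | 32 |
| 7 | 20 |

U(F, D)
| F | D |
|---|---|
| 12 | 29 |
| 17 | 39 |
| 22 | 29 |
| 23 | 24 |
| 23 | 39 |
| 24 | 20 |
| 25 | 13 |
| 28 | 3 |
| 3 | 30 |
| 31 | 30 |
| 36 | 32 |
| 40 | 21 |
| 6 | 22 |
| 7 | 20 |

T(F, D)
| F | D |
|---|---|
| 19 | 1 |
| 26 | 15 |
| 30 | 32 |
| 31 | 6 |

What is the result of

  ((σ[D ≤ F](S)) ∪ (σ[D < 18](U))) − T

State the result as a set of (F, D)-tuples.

{(24, 20), (25, 13), (28, 3), (31, 30), (36, 32)}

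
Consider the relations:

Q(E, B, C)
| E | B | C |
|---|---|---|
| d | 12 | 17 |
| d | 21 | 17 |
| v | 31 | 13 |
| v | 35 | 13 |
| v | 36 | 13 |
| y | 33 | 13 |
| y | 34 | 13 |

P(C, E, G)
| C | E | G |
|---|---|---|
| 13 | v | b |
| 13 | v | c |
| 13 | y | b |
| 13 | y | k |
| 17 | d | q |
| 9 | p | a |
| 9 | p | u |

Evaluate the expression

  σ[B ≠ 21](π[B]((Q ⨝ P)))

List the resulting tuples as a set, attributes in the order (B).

Joining Q and P on E, C yields {(d, 12, 17, q), (d, 21, 17, q), (v, 31, 13, b), (v, 31, 13, c), (v, 35, 13, b), (v, 35, 13, c), (v, 36, 13, b), (v, 36, 13, c), (y, 33, 13, b), (y, 33, 13, k), (y, 34, 13, b), (y, 34, 13, k)}.
Keep only column(s) B (5 duplicate(s) eliminated): {12, 21, 31, 33, 34, 35, 36}
Selection B ≠ 21: {12, 31, 33, 34, 35, 36}

{12, 31, 33, 34, 35, 36}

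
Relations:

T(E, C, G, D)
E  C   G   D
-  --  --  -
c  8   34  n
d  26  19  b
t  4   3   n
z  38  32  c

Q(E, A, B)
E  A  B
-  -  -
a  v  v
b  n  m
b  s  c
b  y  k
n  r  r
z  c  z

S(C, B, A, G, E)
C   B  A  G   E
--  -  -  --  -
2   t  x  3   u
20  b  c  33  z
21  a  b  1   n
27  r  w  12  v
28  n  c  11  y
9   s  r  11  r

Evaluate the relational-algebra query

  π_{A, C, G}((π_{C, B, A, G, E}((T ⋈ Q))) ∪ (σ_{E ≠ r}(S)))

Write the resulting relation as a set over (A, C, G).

Natural join on E: {(z, 38, 32, c, c, z)}
π[C, B, A, G, E]: project onto (C, B, A, G, E) → {(38, z, c, 32, z)}
σ[E ≠ r]: keep tuples satisfying E ≠ r → {(2, t, x, 3, u), (20, b, c, 33, z), (21, a, b, 1, n), (27, r, w, 12, v), (28, n, c, 11, y)}
Taking the union: {(2, t, x, 3, u), (20, b, c, 33, z), (21, a, b, 1, n), (27, r, w, 12, v), (28, n, c, 11, y), (38, z, c, 32, z)}
π[A, C, G]: project onto (A, C, G) → {(b, 21, 1), (c, 20, 33), (c, 28, 11), (c, 38, 32), (w, 27, 12), (x, 2, 3)}

{(b, 21, 1), (c, 20, 33), (c, 28, 11), (c, 38, 32), (w, 27, 12), (x, 2, 3)}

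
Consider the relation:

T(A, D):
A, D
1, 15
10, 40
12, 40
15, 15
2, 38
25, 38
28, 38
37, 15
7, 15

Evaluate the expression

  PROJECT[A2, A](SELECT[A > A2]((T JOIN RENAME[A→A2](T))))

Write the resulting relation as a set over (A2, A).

{(1, 15), (1, 37), (1, 7), (10, 12), (15, 37), (2, 25), (2, 28), (25, 28), (7, 15), (7, 37)}

ρ[A→A2]: schema becomes (A2, D); tuples unchanged.
Joining T and RENAME[A→A2](T) on D yields {(1, 15, 1), (1, 15, 15), (1, 15, 37), (1, 15, 7), (10, 40, 10), (10, 40, 12), (12, 40, 10), (12, 40, 12), (15, 15, 1), (15, 15, 15), (15, 15, 37), (15, 15, 7), (2, 38, 2), (2, 38, 25), (2, 38, 28), (25, 38, 2), (25, 38, 25), (25, 38, 28), (28, 38, 2), (28, 38, 25), (28, 38, 28), (37, 15, 1), (37, 15, 15), (37, 15, 37), (37, 15, 7), (7, 15, 1), (7, 15, 15), (7, 15, 37), (7, 15, 7)}.
Selection A > A2: {(12, 40, 10), (15, 15, 1), (15, 15, 7), (25, 38, 2), (28, 38, 2), (28, 38, 25), (37, 15, 1), (37, 15, 15), (37, 15, 7), (7, 15, 1)}
π[A2, A]: project onto (A2, A) → {(1, 15), (1, 37), (1, 7), (10, 12), (15, 37), (2, 25), (2, 28), (25, 28), (7, 15), (7, 37)}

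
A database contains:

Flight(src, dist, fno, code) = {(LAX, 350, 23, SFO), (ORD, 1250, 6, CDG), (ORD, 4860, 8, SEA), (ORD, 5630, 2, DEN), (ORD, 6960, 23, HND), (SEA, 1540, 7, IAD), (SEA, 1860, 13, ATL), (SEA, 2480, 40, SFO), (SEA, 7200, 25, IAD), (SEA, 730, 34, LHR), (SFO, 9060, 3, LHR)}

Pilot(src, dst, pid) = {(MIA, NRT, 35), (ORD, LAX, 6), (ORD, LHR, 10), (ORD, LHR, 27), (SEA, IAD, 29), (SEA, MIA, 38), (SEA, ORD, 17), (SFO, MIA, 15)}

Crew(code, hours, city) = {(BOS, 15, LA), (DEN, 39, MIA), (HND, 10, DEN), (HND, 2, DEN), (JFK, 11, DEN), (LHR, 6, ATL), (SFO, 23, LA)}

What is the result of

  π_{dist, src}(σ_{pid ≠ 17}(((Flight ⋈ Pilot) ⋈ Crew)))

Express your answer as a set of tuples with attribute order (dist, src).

Joining Flight and Pilot on src yields {(ORD, 1250, 6, CDG, LAX, 6), (ORD, 1250, 6, CDG, LHR, 10), (ORD, 1250, 6, CDG, LHR, 27), (ORD, 4860, 8, SEA, LAX, 6), (ORD, 4860, 8, SEA, LHR, 10), (ORD, 4860, 8, SEA, LHR, 27), (ORD, 5630, 2, DEN, LAX, 6), (ORD, 5630, 2, DEN, LHR, 10), (ORD, 5630, 2, DEN, LHR, 27), (ORD, 6960, 23, HND, LAX, 6), (ORD, 6960, 23, HND, LHR, 10), (ORD, 6960, 23, HND, LHR, 27), (SEA, 1540, 7, IAD, IAD, 29), (SEA, 1540, 7, IAD, MIA, 38), (SEA, 1540, 7, IAD, ORD, 17), (SEA, 1860, 13, ATL, IAD, 29), (SEA, 1860, 13, ATL, MIA, 38), (SEA, 1860, 13, ATL, ORD, 17), (SEA, 2480, 40, SFO, IAD, 29), (SEA, 2480, 40, SFO, MIA, 38), (SEA, 2480, 40, SFO, ORD, 17), (SEA, 7200, 25, IAD, IAD, 29), (SEA, 7200, 25, IAD, MIA, 38), (SEA, 7200, 25, IAD, ORD, 17), (SEA, 730, 34, LHR, IAD, 29), (SEA, 730, 34, LHR, MIA, 38), (SEA, 730, 34, LHR, ORD, 17), (SFO, 9060, 3, LHR, MIA, 15)}.
Joining (Flight ⋈ Pilot) and Crew on code yields {(ORD, 5630, 2, DEN, LAX, 6, 39, MIA), (ORD, 5630, 2, DEN, LHR, 10, 39, MIA), (ORD, 5630, 2, DEN, LHR, 27, 39, MIA), (ORD, 6960, 23, HND, LAX, 6, 10, DEN), (ORD, 6960, 23, HND, LAX, 6, 2, DEN), (ORD, 6960, 23, HND, LHR, 10, 10, DEN), (ORD, 6960, 23, HND, LHR, 10, 2, DEN), (ORD, 6960, 23, HND, LHR, 27, 10, DEN), (ORD, 6960, 23, HND, LHR, 27, 2, DEN), (SEA, 2480, 40, SFO, IAD, 29, 23, LA), (SEA, 2480, 40, SFO, MIA, 38, 23, LA), (SEA, 2480, 40, SFO, ORD, 17, 23, LA), (SEA, 730, 34, LHR, IAD, 29, 6, ATL), (SEA, 730, 34, LHR, MIA, 38, 6, ATL), (SEA, 730, 34, LHR, ORD, 17, 6, ATL), (SFO, 9060, 3, LHR, MIA, 15, 6, ATL)}.
Apply σ_{pid ≠ 17}; surviving tuples: {(ORD, 5630, 2, DEN, LAX, 6, 39, MIA), (ORD, 5630, 2, DEN, LHR, 10, 39, MIA), (ORD, 5630, 2, DEN, LHR, 27, 39, MIA), (ORD, 6960, 23, HND, LAX, 6, 10, DEN), (ORD, 6960, 23, HND, LAX, 6, 2, DEN), (ORD, 6960, 23, HND, LHR, 10, 10, DEN), (ORD, 6960, 23, HND, LHR, 10, 2, DEN), (ORD, 6960, 23, HND, LHR, 27, 10, DEN), (ORD, 6960, 23, HND, LHR, 27, 2, DEN), (SEA, 2480, 40, SFO, IAD, 29, 23, LA), (SEA, 2480, 40, SFO, MIA, 38, 23, LA), (SEA, 730, 34, LHR, IAD, 29, 6, ATL), (SEA, 730, 34, LHR, MIA, 38, 6, ATL), (SFO, 9060, 3, LHR, MIA, 15, 6, ATL)}
π[dist, src]: project onto (dist, src) (9 duplicate(s) eliminated) → {(2480, SEA), (5630, ORD), (6960, ORD), (730, SEA), (9060, SFO)}

{(2480, SEA), (5630, ORD), (6960, ORD), (730, SEA), (9060, SFO)}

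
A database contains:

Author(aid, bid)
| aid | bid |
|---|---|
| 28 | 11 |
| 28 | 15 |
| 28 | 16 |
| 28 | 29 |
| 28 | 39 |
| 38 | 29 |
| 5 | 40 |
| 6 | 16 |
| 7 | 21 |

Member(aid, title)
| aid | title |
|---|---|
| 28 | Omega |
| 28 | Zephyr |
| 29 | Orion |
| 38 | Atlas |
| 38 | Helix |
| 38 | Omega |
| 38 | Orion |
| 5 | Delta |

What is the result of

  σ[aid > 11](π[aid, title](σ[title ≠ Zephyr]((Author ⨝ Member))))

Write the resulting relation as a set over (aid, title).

{(28, Omega), (38, Atlas), (38, Helix), (38, Omega), (38, Orion)}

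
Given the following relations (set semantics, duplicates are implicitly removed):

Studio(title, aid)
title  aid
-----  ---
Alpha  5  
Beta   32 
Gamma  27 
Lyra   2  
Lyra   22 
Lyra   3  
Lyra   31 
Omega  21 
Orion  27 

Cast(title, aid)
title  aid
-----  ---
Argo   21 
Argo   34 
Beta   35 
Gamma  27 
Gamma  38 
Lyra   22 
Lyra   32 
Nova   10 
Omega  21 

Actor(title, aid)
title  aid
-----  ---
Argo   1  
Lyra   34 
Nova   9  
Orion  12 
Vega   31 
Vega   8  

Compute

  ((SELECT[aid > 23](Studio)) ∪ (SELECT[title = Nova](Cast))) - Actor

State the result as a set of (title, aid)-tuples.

{(Beta, 32), (Gamma, 27), (Lyra, 31), (Nova, 10), (Orion, 27)}

Selection aid > 23: {(Beta, 32), (Gamma, 27), (Lyra, 31), (Orion, 27)}
Selection title = Nova: {(Nova, 10)}
Set union of the two operands is {(Beta, 32), (Gamma, 27), (Lyra, 31), (Nova, 10), (Orion, 27)}.
Set difference of the two operands is {(Beta, 32), (Gamma, 27), (Lyra, 31), (Nova, 10), (Orion, 27)}.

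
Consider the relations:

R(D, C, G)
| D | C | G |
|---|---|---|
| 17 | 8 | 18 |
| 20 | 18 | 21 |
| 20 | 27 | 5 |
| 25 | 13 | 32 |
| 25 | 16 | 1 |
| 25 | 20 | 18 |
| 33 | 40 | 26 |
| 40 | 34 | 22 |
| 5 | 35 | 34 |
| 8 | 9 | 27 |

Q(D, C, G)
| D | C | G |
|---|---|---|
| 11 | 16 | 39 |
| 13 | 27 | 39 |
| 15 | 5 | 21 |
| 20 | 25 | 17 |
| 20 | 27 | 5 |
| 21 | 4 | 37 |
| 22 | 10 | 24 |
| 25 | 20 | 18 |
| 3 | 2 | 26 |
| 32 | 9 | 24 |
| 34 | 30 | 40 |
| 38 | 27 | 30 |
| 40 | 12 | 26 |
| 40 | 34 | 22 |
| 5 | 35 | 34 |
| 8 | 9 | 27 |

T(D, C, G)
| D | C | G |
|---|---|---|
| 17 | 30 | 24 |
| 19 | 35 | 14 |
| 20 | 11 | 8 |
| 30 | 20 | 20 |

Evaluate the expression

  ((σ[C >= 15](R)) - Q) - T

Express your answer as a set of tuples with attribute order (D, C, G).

{(20, 18, 21), (25, 16, 1), (33, 40, 26)}

Apply σ_{C >= 15}; surviving tuples: {(20, 18, 21), (20, 27, 5), (25, 16, 1), (25, 20, 18), (33, 40, 26), (40, 34, 22), (5, 35, 34)}
Difference: {(20, 18, 21), (20, 27, 5), (25, 16, 1), (25, 20, 18), (33, 40, 26), (40, 34, 22), (5, 35, 34)} with {(11, 16, 39), (13, 27, 39), (15, 5, 21), (20, 25, 17), (20, 27, 5), (21, 4, 37), (22, 10, 24), (25, 20, 18), (3, 2, 26), (32, 9, 24), (34, 30, 40), (38, 27, 30), (40, 12, 26), (40, 34, 22), (5, 35, 34), (8, 9, 27)} → {(20, 18, 21), (25, 16, 1), (33, 40, 26)}
Difference: {(20, 18, 21), (25, 16, 1), (33, 40, 26)} with {(17, 30, 24), (19, 35, 14), (20, 11, 8), (30, 20, 20)} → {(20, 18, 21), (25, 16, 1), (33, 40, 26)}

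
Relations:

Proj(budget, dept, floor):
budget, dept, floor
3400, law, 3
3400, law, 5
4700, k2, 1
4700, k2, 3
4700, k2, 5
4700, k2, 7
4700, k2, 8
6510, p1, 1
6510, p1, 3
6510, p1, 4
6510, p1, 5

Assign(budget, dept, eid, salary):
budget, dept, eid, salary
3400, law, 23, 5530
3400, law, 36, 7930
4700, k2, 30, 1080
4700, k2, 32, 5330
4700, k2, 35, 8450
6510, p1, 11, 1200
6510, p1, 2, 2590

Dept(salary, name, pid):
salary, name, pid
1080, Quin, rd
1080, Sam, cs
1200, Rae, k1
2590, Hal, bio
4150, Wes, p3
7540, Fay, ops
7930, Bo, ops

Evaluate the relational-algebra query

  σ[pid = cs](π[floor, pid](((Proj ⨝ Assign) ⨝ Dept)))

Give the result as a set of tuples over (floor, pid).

{(1, cs), (3, cs), (5, cs), (7, cs), (8, cs)}

Natural join on budget, dept: {(3400, law, 3, 23, 5530), (3400, law, 3, 36, 7930), (3400, law, 5, 23, 5530), (3400, law, 5, 36, 7930), (4700, k2, 1, 30, 1080), (4700, k2, 1, 32, 5330), (4700, k2, 1, 35, 8450), (4700, k2, 3, 30, 1080), (4700, k2, 3, 32, 5330), (4700, k2, 3, 35, 8450), (4700, k2, 5, 30, 1080), (4700, k2, 5, 32, 5330), (4700, k2, 5, 35, 8450), (4700, k2, 7, 30, 1080), (4700, k2, 7, 32, 5330), (4700, k2, 7, 35, 8450), (4700, k2, 8, 30, 1080), (4700, k2, 8, 32, 5330), (4700, k2, 8, 35, 8450), (6510, p1, 1, 11, 1200), (6510, p1, 1, 2, 2590), (6510, p1, 3, 11, 1200), (6510, p1, 3, 2, 2590), (6510, p1, 4, 11, 1200), (6510, p1, 4, 2, 2590), (6510, p1, 5, 11, 1200), (6510, p1, 5, 2, 2590)}
Natural join on salary: {(3400, law, 3, 36, 7930, Bo, ops), (3400, law, 5, 36, 7930, Bo, ops), (4700, k2, 1, 30, 1080, Quin, rd), (4700, k2, 1, 30, 1080, Sam, cs), (4700, k2, 3, 30, 1080, Quin, rd), (4700, k2, 3, 30, 1080, Sam, cs), (4700, k2, 5, 30, 1080, Quin, rd), (4700, k2, 5, 30, 1080, Sam, cs), (4700, k2, 7, 30, 1080, Quin, rd), (4700, k2, 7, 30, 1080, Sam, cs), (4700, k2, 8, 30, 1080, Quin, rd), (4700, k2, 8, 30, 1080, Sam, cs), (6510, p1, 1, 11, 1200, Rae, k1), (6510, p1, 1, 2, 2590, Hal, bio), (6510, p1, 3, 11, 1200, Rae, k1), (6510, p1, 3, 2, 2590, Hal, bio), (6510, p1, 4, 11, 1200, Rae, k1), (6510, p1, 4, 2, 2590, Hal, bio), (6510, p1, 5, 11, 1200, Rae, k1), (6510, p1, 5, 2, 2590, Hal, bio)}
π_{floor, pid} gives {(1, bio), (1, cs), (1, k1), (1, rd), (3, bio), (3, cs), (3, k1), (3, ops), (3, rd), (4, bio), (4, k1), (5, bio), (5, cs), (5, k1), (5, ops), (5, rd), (7, cs), (7, rd), (8, cs), (8, rd)}.
Filtering on pid = cs leaves {(1, cs), (3, cs), (5, cs), (7, cs), (8, cs)}.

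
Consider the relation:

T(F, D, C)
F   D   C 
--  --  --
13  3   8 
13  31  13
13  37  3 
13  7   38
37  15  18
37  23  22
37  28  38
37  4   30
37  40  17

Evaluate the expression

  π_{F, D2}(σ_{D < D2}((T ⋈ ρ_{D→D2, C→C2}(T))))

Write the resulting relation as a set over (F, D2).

ρ[D→D2, C→C2]: schema becomes (F, D2, C2); tuples unchanged.
Natural join on F: {(13, 3, 8, 3, 8), (13, 3, 8, 31, 13), (13, 3, 8, 37, 3), (13, 3, 8, 7, 38), (13, 31, 13, 3, 8), (13, 31, 13, 31, 13), (13, 31, 13, 37, 3), (13, 31, 13, 7, 38), (13, 37, 3, 3, 8), (13, 37, 3, 31, 13), (13, 37, 3, 37, 3), (13, 37, 3, 7, 38), (13, 7, 38, 3, 8), (13, 7, 38, 31, 13), (13, 7, 38, 37, 3), (13, 7, 38, 7, 38), (37, 15, 18, 15, 18), (37, 15, 18, 23, 22), (37, 15, 18, 28, 38), (37, 15, 18, 4, 30), (37, 15, 18, 40, 17), (37, 23, 22, 15, 18), (37, 23, 22, 23, 22), (37, 23, 22, 28, 38), (37, 23, 22, 4, 30), (37, 23, 22, 40, 17), (37, 28, 38, 15, 18), (37, 28, 38, 23, 22), (37, 28, 38, 28, 38), (37, 28, 38, 4, 30), (37, 28, 38, 40, 17), (37, 4, 30, 15, 18), (37, 4, 30, 23, 22), (37, 4, 30, 28, 38), (37, 4, 30, 4, 30), (37, 4, 30, 40, 17), (37, 40, 17, 15, 18), (37, 40, 17, 23, 22), (37, 40, 17, 28, 38), (37, 40, 17, 4, 30), (37, 40, 17, 40, 17)}
Selection D < D2: {(13, 3, 8, 31, 13), (13, 3, 8, 37, 3), (13, 3, 8, 7, 38), (13, 31, 13, 37, 3), (13, 7, 38, 31, 13), (13, 7, 38, 37, 3), (37, 15, 18, 23, 22), (37, 15, 18, 28, 38), (37, 15, 18, 40, 17), (37, 23, 22, 28, 38), (37, 23, 22, 40, 17), (37, 28, 38, 40, 17), (37, 4, 30, 15, 18), (37, 4, 30, 23, 22), (37, 4, 30, 28, 38), (37, 4, 30, 40, 17)}
π[F, D2]: project onto (F, D2) (9 duplicate(s) eliminated) → {(13, 31), (13, 37), (13, 7), (37, 15), (37, 23), (37, 28), (37, 40)}

{(13, 31), (13, 37), (13, 7), (37, 15), (37, 23), (37, 28), (37, 40)}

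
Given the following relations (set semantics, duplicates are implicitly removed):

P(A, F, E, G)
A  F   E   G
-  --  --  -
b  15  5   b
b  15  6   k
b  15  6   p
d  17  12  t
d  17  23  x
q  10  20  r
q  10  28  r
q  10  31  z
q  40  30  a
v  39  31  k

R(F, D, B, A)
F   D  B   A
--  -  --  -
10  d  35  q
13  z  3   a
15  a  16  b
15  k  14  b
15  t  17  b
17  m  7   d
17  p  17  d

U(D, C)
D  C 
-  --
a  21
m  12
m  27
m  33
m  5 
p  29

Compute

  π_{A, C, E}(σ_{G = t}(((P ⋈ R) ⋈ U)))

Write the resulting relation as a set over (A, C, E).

{(d, 12, 12), (d, 27, 12), (d, 29, 12), (d, 33, 12), (d, 5, 12)}

Natural join on A, F: {(b, 15, 5, b, a, 16), (b, 15, 5, b, k, 14), (b, 15, 5, b, t, 17), (b, 15, 6, k, a, 16), (b, 15, 6, k, k, 14), (b, 15, 6, k, t, 17), (b, 15, 6, p, a, 16), (b, 15, 6, p, k, 14), (b, 15, 6, p, t, 17), (d, 17, 12, t, m, 7), (d, 17, 12, t, p, 17), (d, 17, 23, x, m, 7), (d, 17, 23, x, p, 17), (q, 10, 20, r, d, 35), (q, 10, 28, r, d, 35), (q, 10, 31, z, d, 35)}
Natural join on D: {(b, 15, 5, b, a, 16, 21), (b, 15, 6, k, a, 16, 21), (b, 15, 6, p, a, 16, 21), (d, 17, 12, t, m, 7, 12), (d, 17, 12, t, m, 7, 27), (d, 17, 12, t, m, 7, 33), (d, 17, 12, t, m, 7, 5), (d, 17, 12, t, p, 17, 29), (d, 17, 23, x, m, 7, 12), (d, 17, 23, x, m, 7, 27), (d, 17, 23, x, m, 7, 33), (d, 17, 23, x, m, 7, 5), (d, 17, 23, x, p, 17, 29)}
σ[G = t]: keep tuples satisfying G = t → {(d, 17, 12, t, m, 7, 12), (d, 17, 12, t, m, 7, 27), (d, 17, 12, t, m, 7, 33), (d, 17, 12, t, m, 7, 5), (d, 17, 12, t, p, 17, 29)}
π_{A, C, E} gives {(d, 12, 12), (d, 27, 12), (d, 29, 12), (d, 33, 12), (d, 5, 12)}.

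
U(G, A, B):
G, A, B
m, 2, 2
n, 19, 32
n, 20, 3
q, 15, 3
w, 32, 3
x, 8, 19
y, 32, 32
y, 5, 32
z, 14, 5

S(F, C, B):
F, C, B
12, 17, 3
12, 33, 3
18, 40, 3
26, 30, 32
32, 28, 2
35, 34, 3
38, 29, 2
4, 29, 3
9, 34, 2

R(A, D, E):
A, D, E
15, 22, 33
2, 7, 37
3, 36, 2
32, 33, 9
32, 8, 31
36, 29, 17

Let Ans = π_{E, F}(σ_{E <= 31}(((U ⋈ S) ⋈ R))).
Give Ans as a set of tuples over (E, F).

U ⋈ S (natural join on B): {(m, 2, 2, 32, 28), (m, 2, 2, 38, 29), (m, 2, 2, 9, 34), (n, 19, 32, 26, 30), (n, 20, 3, 12, 17), (n, 20, 3, 12, 33), (n, 20, 3, 18, 40), (n, 20, 3, 35, 34), (n, 20, 3, 4, 29), (q, 15, 3, 12, 17), (q, 15, 3, 12, 33), (q, 15, 3, 18, 40), (q, 15, 3, 35, 34), (q, 15, 3, 4, 29), (w, 32, 3, 12, 17), (w, 32, 3, 12, 33), (w, 32, 3, 18, 40), (w, 32, 3, 35, 34), (w, 32, 3, 4, 29), (y, 32, 32, 26, 30), (y, 5, 32, 26, 30)}
(U ⋈ S) ⋈ R (natural join on A): {(m, 2, 2, 32, 28, 7, 37), (m, 2, 2, 38, 29, 7, 37), (m, 2, 2, 9, 34, 7, 37), (q, 15, 3, 12, 17, 22, 33), (q, 15, 3, 12, 33, 22, 33), (q, 15, 3, 18, 40, 22, 33), (q, 15, 3, 35, 34, 22, 33), (q, 15, 3, 4, 29, 22, 33), (w, 32, 3, 12, 17, 33, 9), (w, 32, 3, 12, 17, 8, 31), (w, 32, 3, 12, 33, 33, 9), (w, 32, 3, 12, 33, 8, 31), (w, 32, 3, 18, 40, 33, 9), (w, 32, 3, 18, 40, 8, 31), (w, 32, 3, 35, 34, 33, 9), (w, 32, 3, 35, 34, 8, 31), (w, 32, 3, 4, 29, 33, 9), (w, 32, 3, 4, 29, 8, 31), (y, 32, 32, 26, 30, 33, 9), (y, 32, 32, 26, 30, 8, 31)}
Filtering on E <= 31 leaves {(w, 32, 3, 12, 17, 33, 9), (w, 32, 3, 12, 17, 8, 31), (w, 32, 3, 12, 33, 33, 9), (w, 32, 3, 12, 33, 8, 31), (w, 32, 3, 18, 40, 33, 9), (w, 32, 3, 18, 40, 8, 31), (w, 32, 3, 35, 34, 33, 9), (w, 32, 3, 35, 34, 8, 31), (w, 32, 3, 4, 29, 33, 9), (w, 32, 3, 4, 29, 8, 31), (y, 32, 32, 26, 30, 33, 9), (y, 32, 32, 26, 30, 8, 31)}.
π[E, F]: project onto (E, F) (2 duplicate(s) eliminated) → {(31, 12), (31, 18), (31, 26), (31, 35), (31, 4), (9, 12), (9, 18), (9, 26), (9, 35), (9, 4)}

{(31, 12), (31, 18), (31, 26), (31, 35), (31, 4), (9, 12), (9, 18), (9, 26), (9, 35), (9, 4)}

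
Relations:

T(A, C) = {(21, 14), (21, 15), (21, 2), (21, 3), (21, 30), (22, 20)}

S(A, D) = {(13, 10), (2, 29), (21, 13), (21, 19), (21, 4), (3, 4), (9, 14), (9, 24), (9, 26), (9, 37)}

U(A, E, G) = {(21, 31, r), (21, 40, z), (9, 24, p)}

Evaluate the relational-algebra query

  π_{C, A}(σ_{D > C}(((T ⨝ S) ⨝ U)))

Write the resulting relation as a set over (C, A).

Natural join on A: {(21, 14, 13), (21, 14, 19), (21, 14, 4), (21, 15, 13), (21, 15, 19), (21, 15, 4), (21, 2, 13), (21, 2, 19), (21, 2, 4), (21, 3, 13), (21, 3, 19), (21, 3, 4), (21, 30, 13), (21, 30, 19), (21, 30, 4)}
Natural join on A: {(21, 14, 13, 31, r), (21, 14, 13, 40, z), (21, 14, 19, 31, r), (21, 14, 19, 40, z), (21, 14, 4, 31, r), (21, 14, 4, 40, z), (21, 15, 13, 31, r), (21, 15, 13, 40, z), (21, 15, 19, 31, r), (21, 15, 19, 40, z), (21, 15, 4, 31, r), (21, 15, 4, 40, z), (21, 2, 13, 31, r), (21, 2, 13, 40, z), (21, 2, 19, 31, r), (21, 2, 19, 40, z), (21, 2, 4, 31, r), (21, 2, 4, 40, z), (21, 3, 13, 31, r), (21, 3, 13, 40, z), (21, 3, 19, 31, r), (21, 3, 19, 40, z), (21, 3, 4, 31, r), (21, 3, 4, 40, z), (21, 30, 13, 31, r), (21, 30, 13, 40, z), (21, 30, 19, 31, r), (21, 30, 19, 40, z), (21, 30, 4, 31, r), (21, 30, 4, 40, z)}
Selection D > C: {(21, 14, 19, 31, r), (21, 14, 19, 40, z), (21, 15, 19, 31, r), (21, 15, 19, 40, z), (21, 2, 13, 31, r), (21, 2, 13, 40, z), (21, 2, 19, 31, r), (21, 2, 19, 40, z), (21, 2, 4, 31, r), (21, 2, 4, 40, z), (21, 3, 13, 31, r), (21, 3, 13, 40, z), (21, 3, 19, 31, r), (21, 3, 19, 40, z), (21, 3, 4, 31, r), (21, 3, 4, 40, z)}
π[C, A]: project onto (C, A) (12 duplicate(s) eliminated) → {(14, 21), (15, 21), (2, 21), (3, 21)}

{(14, 21), (15, 21), (2, 21), (3, 21)}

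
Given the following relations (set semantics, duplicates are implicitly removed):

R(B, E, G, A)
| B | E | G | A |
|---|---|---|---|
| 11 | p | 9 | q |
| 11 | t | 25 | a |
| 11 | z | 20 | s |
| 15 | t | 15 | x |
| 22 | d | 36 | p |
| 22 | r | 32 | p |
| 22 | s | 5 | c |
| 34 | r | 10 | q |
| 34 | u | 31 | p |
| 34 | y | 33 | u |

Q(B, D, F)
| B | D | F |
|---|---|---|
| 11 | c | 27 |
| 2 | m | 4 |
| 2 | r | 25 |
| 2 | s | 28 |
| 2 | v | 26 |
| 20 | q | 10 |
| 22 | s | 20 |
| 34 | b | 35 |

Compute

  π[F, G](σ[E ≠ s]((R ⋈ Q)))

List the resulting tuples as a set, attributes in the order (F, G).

{(20, 32), (20, 36), (27, 20), (27, 25), (27, 9), (35, 10), (35, 31), (35, 33)}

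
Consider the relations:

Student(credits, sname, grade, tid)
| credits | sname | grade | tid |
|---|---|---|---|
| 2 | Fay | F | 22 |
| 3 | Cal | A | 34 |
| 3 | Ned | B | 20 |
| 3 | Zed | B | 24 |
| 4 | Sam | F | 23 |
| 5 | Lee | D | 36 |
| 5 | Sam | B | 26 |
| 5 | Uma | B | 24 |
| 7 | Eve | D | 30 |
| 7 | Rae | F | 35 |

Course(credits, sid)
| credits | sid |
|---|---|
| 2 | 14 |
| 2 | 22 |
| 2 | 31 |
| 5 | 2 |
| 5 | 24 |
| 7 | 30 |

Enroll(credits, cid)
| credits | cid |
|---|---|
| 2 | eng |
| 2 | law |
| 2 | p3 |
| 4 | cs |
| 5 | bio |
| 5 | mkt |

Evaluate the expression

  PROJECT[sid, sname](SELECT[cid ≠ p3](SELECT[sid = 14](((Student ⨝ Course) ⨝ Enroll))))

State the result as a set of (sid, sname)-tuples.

Natural join on credits: {(2, Fay, F, 22, 14), (2, Fay, F, 22, 22), (2, Fay, F, 22, 31), (5, Lee, D, 36, 2), (5, Lee, D, 36, 24), (5, Sam, B, 26, 2), (5, Sam, B, 26, 24), (5, Uma, B, 24, 2), (5, Uma, B, 24, 24), (7, Eve, D, 30, 30), (7, Rae, F, 35, 30)}
Natural join on credits: {(2, Fay, F, 22, 14, eng), (2, Fay, F, 22, 14, law), (2, Fay, F, 22, 14, p3), (2, Fay, F, 22, 22, eng), (2, Fay, F, 22, 22, law), (2, Fay, F, 22, 22, p3), (2, Fay, F, 22, 31, eng), (2, Fay, F, 22, 31, law), (2, Fay, F, 22, 31, p3), (5, Lee, D, 36, 2, bio), (5, Lee, D, 36, 2, mkt), (5, Lee, D, 36, 24, bio), (5, Lee, D, 36, 24, mkt), (5, Sam, B, 26, 2, bio), (5, Sam, B, 26, 2, mkt), (5, Sam, B, 26, 24, bio), (5, Sam, B, 26, 24, mkt), (5, Uma, B, 24, 2, bio), (5, Uma, B, 24, 2, mkt), (5, Uma, B, 24, 24, bio), (5, Uma, B, 24, 24, mkt)}
Selection sid = 14: {(2, Fay, F, 22, 14, eng), (2, Fay, F, 22, 14, law), (2, Fay, F, 22, 14, p3)}
Selection cid ≠ p3: {(2, Fay, F, 22, 14, eng), (2, Fay, F, 22, 14, law)}
Keep only column(s) sid, sname (1 duplicate(s) eliminated): {(14, Fay)}

{(14, Fay)}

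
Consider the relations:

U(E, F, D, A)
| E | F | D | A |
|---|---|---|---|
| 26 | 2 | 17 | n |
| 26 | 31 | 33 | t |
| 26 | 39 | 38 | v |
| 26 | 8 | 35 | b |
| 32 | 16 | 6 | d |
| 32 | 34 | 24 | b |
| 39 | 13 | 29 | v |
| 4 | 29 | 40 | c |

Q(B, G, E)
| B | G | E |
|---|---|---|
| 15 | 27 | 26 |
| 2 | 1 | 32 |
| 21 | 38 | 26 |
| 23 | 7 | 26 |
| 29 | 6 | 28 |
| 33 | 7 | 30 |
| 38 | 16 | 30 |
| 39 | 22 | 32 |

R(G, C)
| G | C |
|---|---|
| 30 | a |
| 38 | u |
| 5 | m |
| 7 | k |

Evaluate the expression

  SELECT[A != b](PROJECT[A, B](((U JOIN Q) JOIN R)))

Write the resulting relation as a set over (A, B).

Natural join on E: {(26, 2, 17, n, 15, 27), (26, 2, 17, n, 21, 38), (26, 2, 17, n, 23, 7), (26, 31, 33, t, 15, 27), (26, 31, 33, t, 21, 38), (26, 31, 33, t, 23, 7), (26, 39, 38, v, 15, 27), (26, 39, 38, v, 21, 38), (26, 39, 38, v, 23, 7), (26, 8, 35, b, 15, 27), (26, 8, 35, b, 21, 38), (26, 8, 35, b, 23, 7), (32, 16, 6, d, 2, 1), (32, 16, 6, d, 39, 22), (32, 34, 24, b, 2, 1), (32, 34, 24, b, 39, 22)}
Natural join on G: {(26, 2, 17, n, 21, 38, u), (26, 2, 17, n, 23, 7, k), (26, 31, 33, t, 21, 38, u), (26, 31, 33, t, 23, 7, k), (26, 39, 38, v, 21, 38, u), (26, 39, 38, v, 23, 7, k), (26, 8, 35, b, 21, 38, u), (26, 8, 35, b, 23, 7, k)}
Keep only column(s) A, B: {(b, 21), (b, 23), (n, 21), (n, 23), (t, 21), (t, 23), (v, 21), (v, 23)}
Selection A != b: {(n, 21), (n, 23), (t, 21), (t, 23), (v, 21), (v, 23)}

{(n, 21), (n, 23), (t, 21), (t, 23), (v, 21), (v, 23)}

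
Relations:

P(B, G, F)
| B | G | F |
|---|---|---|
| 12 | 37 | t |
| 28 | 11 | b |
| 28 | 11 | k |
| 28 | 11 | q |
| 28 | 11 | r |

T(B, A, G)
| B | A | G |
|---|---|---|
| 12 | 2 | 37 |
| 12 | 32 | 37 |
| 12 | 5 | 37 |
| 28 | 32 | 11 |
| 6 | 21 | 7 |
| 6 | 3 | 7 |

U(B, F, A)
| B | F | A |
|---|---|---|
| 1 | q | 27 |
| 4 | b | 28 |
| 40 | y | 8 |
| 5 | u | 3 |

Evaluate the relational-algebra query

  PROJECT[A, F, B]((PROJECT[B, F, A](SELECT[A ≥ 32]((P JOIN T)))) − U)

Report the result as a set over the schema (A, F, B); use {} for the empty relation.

Natural join on B, G: {(12, 37, t, 2), (12, 37, t, 32), (12, 37, t, 5), (28, 11, b, 32), (28, 11, k, 32), (28, 11, q, 32), (28, 11, r, 32)}
σ[A ≥ 32]: keep tuples satisfying A ≥ 32 → {(12, 37, t, 32), (28, 11, b, 32), (28, 11, k, 32), (28, 11, q, 32), (28, 11, r, 32)}
π_{B, F, A} gives {(12, t, 32), (28, b, 32), (28, k, 32), (28, q, 32), (28, r, 32)}.
Difference: {(12, t, 32), (28, b, 32), (28, k, 32), (28, q, 32), (28, r, 32)} with {(1, q, 27), (4, b, 28), (40, y, 8), (5, u, 3)} → {(12, t, 32), (28, b, 32), (28, k, 32), (28, q, 32), (28, r, 32)}
π_{A, F, B} gives {(32, b, 28), (32, k, 28), (32, q, 28), (32, r, 28), (32, t, 12)}.

{(32, b, 28), (32, k, 28), (32, q, 28), (32, r, 28), (32, t, 12)}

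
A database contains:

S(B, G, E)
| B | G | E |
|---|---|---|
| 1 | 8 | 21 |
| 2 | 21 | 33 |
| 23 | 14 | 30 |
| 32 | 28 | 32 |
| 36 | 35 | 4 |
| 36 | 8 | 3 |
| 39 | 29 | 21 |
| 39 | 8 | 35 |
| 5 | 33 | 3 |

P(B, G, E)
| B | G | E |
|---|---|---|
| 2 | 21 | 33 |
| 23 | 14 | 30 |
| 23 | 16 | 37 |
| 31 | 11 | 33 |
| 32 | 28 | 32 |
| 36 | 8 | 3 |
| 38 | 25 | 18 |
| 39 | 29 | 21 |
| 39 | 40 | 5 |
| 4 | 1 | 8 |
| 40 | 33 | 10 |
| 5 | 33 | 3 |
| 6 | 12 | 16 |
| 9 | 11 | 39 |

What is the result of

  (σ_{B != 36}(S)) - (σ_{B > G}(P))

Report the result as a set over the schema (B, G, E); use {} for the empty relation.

{(1, 8, 21), (2, 21, 33), (39, 8, 35), (5, 33, 3)}

σ[B != 36]: keep tuples satisfying B != 36 → {(1, 8, 21), (2, 21, 33), (23, 14, 30), (32, 28, 32), (39, 29, 21), (39, 8, 35), (5, 33, 3)}
σ[B > G]: keep tuples satisfying B > G → {(23, 14, 30), (23, 16, 37), (31, 11, 33), (32, 28, 32), (36, 8, 3), (38, 25, 18), (39, 29, 21), (4, 1, 8), (40, 33, 10)}
Set difference of the two operands is {(1, 8, 21), (2, 21, 33), (39, 8, 35), (5, 33, 3)}.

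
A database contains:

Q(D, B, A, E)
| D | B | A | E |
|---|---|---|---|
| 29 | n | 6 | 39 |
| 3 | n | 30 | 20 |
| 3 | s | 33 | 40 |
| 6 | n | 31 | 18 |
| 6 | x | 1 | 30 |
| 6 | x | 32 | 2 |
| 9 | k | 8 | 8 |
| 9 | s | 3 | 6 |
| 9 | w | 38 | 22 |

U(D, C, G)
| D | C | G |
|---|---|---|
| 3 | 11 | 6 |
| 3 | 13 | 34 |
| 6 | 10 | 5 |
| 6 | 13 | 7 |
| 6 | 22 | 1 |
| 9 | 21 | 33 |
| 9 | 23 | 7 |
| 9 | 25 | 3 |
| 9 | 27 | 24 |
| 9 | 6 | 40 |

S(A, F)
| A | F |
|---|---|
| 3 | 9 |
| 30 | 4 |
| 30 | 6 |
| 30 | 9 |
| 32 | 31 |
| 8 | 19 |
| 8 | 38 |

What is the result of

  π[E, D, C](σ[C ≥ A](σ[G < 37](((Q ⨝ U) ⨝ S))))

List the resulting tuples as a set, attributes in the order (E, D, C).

{(6, 9, 21), (6, 9, 23), (6, 9, 25), (6, 9, 27), (8, 9, 21), (8, 9, 23), (8, 9, 25), (8, 9, 27)}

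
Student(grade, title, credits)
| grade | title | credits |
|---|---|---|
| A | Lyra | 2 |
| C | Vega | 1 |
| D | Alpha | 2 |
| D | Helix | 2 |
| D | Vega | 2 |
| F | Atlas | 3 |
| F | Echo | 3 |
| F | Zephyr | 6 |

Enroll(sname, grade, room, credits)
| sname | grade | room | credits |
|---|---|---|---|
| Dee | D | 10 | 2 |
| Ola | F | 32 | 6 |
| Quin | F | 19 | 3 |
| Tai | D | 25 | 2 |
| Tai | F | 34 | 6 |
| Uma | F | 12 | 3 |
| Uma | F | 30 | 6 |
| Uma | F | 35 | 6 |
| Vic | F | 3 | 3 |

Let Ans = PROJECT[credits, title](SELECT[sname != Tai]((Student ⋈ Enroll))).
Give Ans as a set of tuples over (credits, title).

Joining Student and Enroll on grade, credits yields {(D, Alpha, 2, Dee, 10), (D, Alpha, 2, Tai, 25), (D, Helix, 2, Dee, 10), (D, Helix, 2, Tai, 25), (D, Vega, 2, Dee, 10), (D, Vega, 2, Tai, 25), (F, Atlas, 3, Quin, 19), (F, Atlas, 3, Uma, 12), (F, Atlas, 3, Vic, 3), (F, Echo, 3, Quin, 19), (F, Echo, 3, Uma, 12), (F, Echo, 3, Vic, 3), (F, Zephyr, 6, Ola, 32), (F, Zephyr, 6, Tai, 34), (F, Zephyr, 6, Uma, 30), (F, Zephyr, 6, Uma, 35)}.
Filtering on sname != Tai leaves {(D, Alpha, 2, Dee, 10), (D, Helix, 2, Dee, 10), (D, Vega, 2, Dee, 10), (F, Atlas, 3, Quin, 19), (F, Atlas, 3, Uma, 12), (F, Atlas, 3, Vic, 3), (F, Echo, 3, Quin, 19), (F, Echo, 3, Uma, 12), (F, Echo, 3, Vic, 3), (F, Zephyr, 6, Ola, 32), (F, Zephyr, 6, Uma, 30), (F, Zephyr, 6, Uma, 35)}.
π[credits, title]: project onto (credits, title) (6 duplicate(s) eliminated) → {(2, Alpha), (2, Helix), (2, Vega), (3, Atlas), (3, Echo), (6, Zephyr)}

{(2, Alpha), (2, Helix), (2, Vega), (3, Atlas), (3, Echo), (6, Zephyr)}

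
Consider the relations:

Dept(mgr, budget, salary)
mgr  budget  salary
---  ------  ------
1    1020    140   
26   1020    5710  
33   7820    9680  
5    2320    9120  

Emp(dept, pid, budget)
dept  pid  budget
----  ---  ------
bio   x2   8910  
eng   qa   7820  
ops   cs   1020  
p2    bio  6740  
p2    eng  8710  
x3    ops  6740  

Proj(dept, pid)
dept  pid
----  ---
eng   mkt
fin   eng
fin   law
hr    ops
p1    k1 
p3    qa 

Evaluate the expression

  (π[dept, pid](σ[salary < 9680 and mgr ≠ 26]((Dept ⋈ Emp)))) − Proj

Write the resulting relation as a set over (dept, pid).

Joining Dept and Emp on budget yields {(1, 1020, 140, ops, cs), (26, 1020, 5710, ops, cs), (33, 7820, 9680, eng, qa)}.
Filtering on salary < 9680 and mgr ≠ 26 leaves {(1, 1020, 140, ops, cs)}.
π_{dept, pid} gives {(ops, cs)}.
Taking the difference: {(ops, cs)}

{(ops, cs)}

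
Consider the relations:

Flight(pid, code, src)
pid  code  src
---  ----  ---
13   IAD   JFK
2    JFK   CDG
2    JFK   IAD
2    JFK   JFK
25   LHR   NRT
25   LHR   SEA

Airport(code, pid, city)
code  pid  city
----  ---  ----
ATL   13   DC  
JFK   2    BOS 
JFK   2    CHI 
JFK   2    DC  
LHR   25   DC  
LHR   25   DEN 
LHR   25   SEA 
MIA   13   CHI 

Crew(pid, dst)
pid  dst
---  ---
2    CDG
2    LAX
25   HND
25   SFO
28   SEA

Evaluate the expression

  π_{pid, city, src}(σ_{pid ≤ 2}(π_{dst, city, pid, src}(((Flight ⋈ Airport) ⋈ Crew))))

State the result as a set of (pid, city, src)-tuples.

Flight ⋈ Airport (natural join on pid, code): {(2, JFK, CDG, BOS), (2, JFK, CDG, CHI), (2, JFK, CDG, DC), (2, JFK, IAD, BOS), (2, JFK, IAD, CHI), (2, JFK, IAD, DC), (2, JFK, JFK, BOS), (2, JFK, JFK, CHI), (2, JFK, JFK, DC), (25, LHR, NRT, DC), (25, LHR, NRT, DEN), (25, LHR, NRT, SEA), (25, LHR, SEA, DC), (25, LHR, SEA, DEN), (25, LHR, SEA, SEA)}
(Flight ⋈ Airport) ⋈ Crew (natural join on pid): {(2, JFK, CDG, BOS, CDG), (2, JFK, CDG, BOS, LAX), (2, JFK, CDG, CHI, CDG), (2, JFK, CDG, CHI, LAX), (2, JFK, CDG, DC, CDG), (2, JFK, CDG, DC, LAX), (2, JFK, IAD, BOS, CDG), (2, JFK, IAD, BOS, LAX), (2, JFK, IAD, CHI, CDG), (2, JFK, IAD, CHI, LAX), (2, JFK, IAD, DC, CDG), (2, JFK, IAD, DC, LAX), (2, JFK, JFK, BOS, CDG), (2, JFK, JFK, BOS, LAX), (2, JFK, JFK, CHI, CDG), (2, JFK, JFK, CHI, LAX), (2, JFK, JFK, DC, CDG), (2, JFK, JFK, DC, LAX), (25, LHR, NRT, DC, HND), (25, LHR, NRT, DC, SFO), (25, LHR, NRT, DEN, HND), (25, LHR, NRT, DEN, SFO), (25, LHR, NRT, SEA, HND), (25, LHR, NRT, SEA, SFO), (25, LHR, SEA, DC, HND), (25, LHR, SEA, DC, SFO), (25, LHR, SEA, DEN, HND), (25, LHR, SEA, DEN, SFO), (25, LHR, SEA, SEA, HND), (25, LHR, SEA, SEA, SFO)}
π_{dst, city, pid, src} gives {(CDG, BOS, 2, CDG), (CDG, BOS, 2, IAD), (CDG, BOS, 2, JFK), (CDG, CHI, 2, CDG), (CDG, CHI, 2, IAD), (CDG, CHI, 2, JFK), (CDG, DC, 2, CDG), (CDG, DC, 2, IAD), (CDG, DC, 2, JFK), (HND, DC, 25, NRT), (HND, DC, 25, SEA), (HND, DEN, 25, NRT), (HND, DEN, 25, SEA), (HND, SEA, 25, NRT), (HND, SEA, 25, SEA), (LAX, BOS, 2, CDG), (LAX, BOS, 2, IAD), (LAX, BOS, 2, JFK), (LAX, CHI, 2, CDG), (LAX, CHI, 2, IAD), (LAX, CHI, 2, JFK), (LAX, DC, 2, CDG), (LAX, DC, 2, IAD), (LAX, DC, 2, JFK), (SFO, DC, 25, NRT), (SFO, DC, 25, SEA), (SFO, DEN, 25, NRT), (SFO, DEN, 25, SEA), (SFO, SEA, 25, NRT), (SFO, SEA, 25, SEA)}.
Selection pid ≤ 2: {(CDG, BOS, 2, CDG), (CDG, BOS, 2, IAD), (CDG, BOS, 2, JFK), (CDG, CHI, 2, CDG), (CDG, CHI, 2, IAD), (CDG, CHI, 2, JFK), (CDG, DC, 2, CDG), (CDG, DC, 2, IAD), (CDG, DC, 2, JFK), (LAX, BOS, 2, CDG), (LAX, BOS, 2, IAD), (LAX, BOS, 2, JFK), (LAX, CHI, 2, CDG), (LAX, CHI, 2, IAD), (LAX, CHI, 2, JFK), (LAX, DC, 2, CDG), (LAX, DC, 2, IAD), (LAX, DC, 2, JFK)}
π_{pid, city, src} gives {(2, BOS, CDG), (2, BOS, IAD), (2, BOS, JFK), (2, CHI, CDG), (2, CHI, IAD), (2, CHI, JFK), (2, DC, CDG), (2, DC, IAD), (2, DC, JFK)} (9 duplicate(s) eliminated).

{(2, BOS, CDG), (2, BOS, IAD), (2, BOS, JFK), (2, CHI, CDG), (2, CHI, IAD), (2, CHI, JFK), (2, DC, CDG), (2, DC, IAD), (2, DC, JFK)}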